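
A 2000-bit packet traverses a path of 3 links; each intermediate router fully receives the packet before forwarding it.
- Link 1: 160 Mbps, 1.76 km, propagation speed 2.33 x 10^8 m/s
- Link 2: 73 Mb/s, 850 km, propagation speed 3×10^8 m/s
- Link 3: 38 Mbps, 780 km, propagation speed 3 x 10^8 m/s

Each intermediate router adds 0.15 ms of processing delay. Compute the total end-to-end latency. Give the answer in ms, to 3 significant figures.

Transmission delays (L/R per hop): 0.0125, 0.0273973, 0.0526316 ms; sum = 0.0925288 ms.
Propagation delays (d/s per hop): 0.00755365, 2.83333, 2.6 ms; sum = 5.44089 ms.
Processing at 2 router(s): 2 × 0.15 ms = 0.3 ms.
End-to-end = 5.83 ms.

5.83 ms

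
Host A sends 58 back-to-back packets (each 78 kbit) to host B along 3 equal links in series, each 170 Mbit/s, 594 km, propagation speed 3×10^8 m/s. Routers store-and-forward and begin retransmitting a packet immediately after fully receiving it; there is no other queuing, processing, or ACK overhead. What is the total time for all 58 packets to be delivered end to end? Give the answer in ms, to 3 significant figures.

33.5 ms

Per-hop transmission t_tx = L/R = 78000/170000000 = 0.458824 ms.
Per-hop propagation t_prop = 594000/300000000 = 1.98 ms.
Pipeline fill: first packet needs 3·t_tx to clear all hops; remaining 57 packets each add one t_tx.
Total = (3+58-1)·t_tx + 3·t_prop = 60·0.458824 + 3·1.98 = 33.5 ms.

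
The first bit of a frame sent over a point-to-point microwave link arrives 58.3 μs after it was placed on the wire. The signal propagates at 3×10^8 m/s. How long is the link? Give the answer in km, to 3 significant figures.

d = s × t_prop = 300000000 × 5.83e-05 = 17.5 km.

17.5 km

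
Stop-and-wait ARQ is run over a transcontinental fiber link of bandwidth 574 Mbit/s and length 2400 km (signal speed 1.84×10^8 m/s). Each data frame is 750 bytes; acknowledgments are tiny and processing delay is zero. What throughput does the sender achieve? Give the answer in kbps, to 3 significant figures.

t_tx = L/R = 6000/574000000 = 1.0453e-05 s.
t_prop = 2400000/184000000 = 0.0130435 s; RTT = 0.026087 s.
Cycle = t_tx + RTT = 0.0260974 s.
Throughput = L / cycle = 6000 / 0.0260974 = 230 kbps.

230 kbps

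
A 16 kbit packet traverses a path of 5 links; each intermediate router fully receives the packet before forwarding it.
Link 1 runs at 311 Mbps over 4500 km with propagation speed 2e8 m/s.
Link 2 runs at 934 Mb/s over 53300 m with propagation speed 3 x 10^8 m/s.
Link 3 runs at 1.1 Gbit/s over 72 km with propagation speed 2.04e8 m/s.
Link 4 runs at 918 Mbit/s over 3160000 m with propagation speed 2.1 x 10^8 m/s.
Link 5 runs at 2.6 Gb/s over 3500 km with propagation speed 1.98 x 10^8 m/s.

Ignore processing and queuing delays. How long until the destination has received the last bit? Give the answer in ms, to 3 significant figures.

L = 16000 bits.
Transmission delays (L/R per hop): 0.0514469, 0.0171306, 0.0145455, 0.0174292, 0.00615385 ms; sum = 0.106706 ms.
Propagation delays (d/s per hop): 22.5, 0.177667, 0.352941, 15.0476, 17.6768 ms; sum = 55.755 ms.
End-to-end = 55.9 ms.

55.9 ms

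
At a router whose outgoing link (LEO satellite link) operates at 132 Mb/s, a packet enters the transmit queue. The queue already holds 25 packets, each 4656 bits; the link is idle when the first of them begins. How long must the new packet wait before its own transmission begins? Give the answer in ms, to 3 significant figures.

0.882 ms

Each queued packet: L/R = 4656/132000000 = 0.0352727 ms.
25 queued → 0.881818 ms.
Queuing delay = 0.882 ms.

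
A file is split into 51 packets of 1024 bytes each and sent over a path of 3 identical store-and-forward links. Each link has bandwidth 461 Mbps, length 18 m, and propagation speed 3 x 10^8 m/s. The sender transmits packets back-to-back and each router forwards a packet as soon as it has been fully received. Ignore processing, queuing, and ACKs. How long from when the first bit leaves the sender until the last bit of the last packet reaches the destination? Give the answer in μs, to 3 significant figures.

Per-hop transmission t_tx = L/R = 8192/461000000 = 17.7701 μs.
Per-hop propagation t_prop = 18/300000000 = 0.06 μs.
Pipeline fill: first packet needs 3·t_tx to clear all hops; remaining 50 packets each add one t_tx.
Total = (3+51-1)·t_tx + 3·t_prop = 53·17.7701 + 3·0.06 = 942 μs.

942 μs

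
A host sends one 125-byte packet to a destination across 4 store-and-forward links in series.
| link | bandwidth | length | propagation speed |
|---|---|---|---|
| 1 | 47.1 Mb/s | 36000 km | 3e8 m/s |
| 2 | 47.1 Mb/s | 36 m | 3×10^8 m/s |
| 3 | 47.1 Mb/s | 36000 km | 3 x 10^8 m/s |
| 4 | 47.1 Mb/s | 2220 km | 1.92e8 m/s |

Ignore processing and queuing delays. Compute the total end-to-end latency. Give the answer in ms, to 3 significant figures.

252 ms

L = 125 × 8 = 1000 bits.
Transmission delay per hop = L/R = 1000/47100000 = 0.0212314 ms; 4 hops → 0.0849257 ms.
Propagation delays (d/s per hop): 120, 0.00012, 120, 11.5625 ms; sum = 251.563 ms.
End-to-end = 252 ms.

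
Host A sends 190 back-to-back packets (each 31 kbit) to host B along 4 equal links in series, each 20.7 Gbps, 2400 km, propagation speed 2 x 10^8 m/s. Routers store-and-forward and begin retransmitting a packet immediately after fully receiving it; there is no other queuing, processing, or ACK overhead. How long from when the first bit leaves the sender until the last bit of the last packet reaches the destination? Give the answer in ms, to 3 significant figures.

Per-hop transmission t_tx = L/R = 31000/20700000000 = 0.00149758 ms.
Per-hop propagation t_prop = 2400000/200000000 = 12 ms.
Pipeline fill: first packet needs 4·t_tx to clear all hops; remaining 189 packets each add one t_tx.
Total = (4+190-1)·t_tx + 4·t_prop = 193·0.00149758 + 4·12 = 48.3 ms.

48.3 ms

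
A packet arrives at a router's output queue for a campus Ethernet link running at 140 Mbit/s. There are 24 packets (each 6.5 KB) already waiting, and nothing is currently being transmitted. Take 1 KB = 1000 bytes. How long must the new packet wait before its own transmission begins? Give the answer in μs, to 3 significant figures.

Each queued packet: L/R = 52000/140000000 = 371.429 μs.
24 queued → 8914.29 μs.
Queuing delay = 8910 μs.

8910 μs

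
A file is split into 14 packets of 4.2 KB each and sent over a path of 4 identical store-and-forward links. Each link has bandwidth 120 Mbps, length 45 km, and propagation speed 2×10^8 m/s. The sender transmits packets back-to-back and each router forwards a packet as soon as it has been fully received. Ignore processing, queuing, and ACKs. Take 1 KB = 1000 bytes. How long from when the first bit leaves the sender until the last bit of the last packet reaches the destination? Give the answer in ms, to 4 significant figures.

5.660 ms

Per-hop transmission t_tx = L/R = 33600/120000000 = 0.28 ms.
Per-hop propagation t_prop = 45000/200000000 = 0.225 ms.
Pipeline fill: first packet needs 4·t_tx to clear all hops; remaining 13 packets each add one t_tx.
Total = (4+14-1)·t_tx + 4·t_prop = 17·0.28 + 4·0.225 = 5.660 ms.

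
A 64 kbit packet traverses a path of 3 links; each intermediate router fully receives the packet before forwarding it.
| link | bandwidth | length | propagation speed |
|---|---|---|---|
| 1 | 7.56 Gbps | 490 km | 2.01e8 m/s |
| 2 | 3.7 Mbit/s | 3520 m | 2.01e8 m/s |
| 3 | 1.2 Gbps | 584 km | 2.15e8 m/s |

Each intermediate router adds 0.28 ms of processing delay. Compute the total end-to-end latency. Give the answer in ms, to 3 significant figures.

23.1 ms

L = 64000 bits.
Transmission delays (L/R per hop): 0.00846561, 17.2973, 0.0533333 ms; sum = 17.3591 ms.
Propagation delays (d/s per hop): 2.43781, 0.0175124, 2.71628 ms; sum = 5.1716 ms.
Processing at 2 router(s): 2 × 0.28 ms = 0.56 ms.
End-to-end = 23.1 ms.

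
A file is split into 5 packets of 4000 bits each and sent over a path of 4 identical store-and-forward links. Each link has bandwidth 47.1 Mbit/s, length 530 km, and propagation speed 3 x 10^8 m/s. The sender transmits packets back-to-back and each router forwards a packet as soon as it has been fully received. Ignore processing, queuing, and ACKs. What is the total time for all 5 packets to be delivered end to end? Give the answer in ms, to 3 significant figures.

Per-hop transmission t_tx = L/R = 4000/47100000 = 0.0849257 ms.
Per-hop propagation t_prop = 530000/300000000 = 1.76667 ms.
Pipeline fill: first packet needs 4·t_tx to clear all hops; remaining 4 packets each add one t_tx.
Total = (4+5-1)·t_tx + 4·t_prop = 8·0.0849257 + 4·1.76667 = 7.75 ms.

7.75 ms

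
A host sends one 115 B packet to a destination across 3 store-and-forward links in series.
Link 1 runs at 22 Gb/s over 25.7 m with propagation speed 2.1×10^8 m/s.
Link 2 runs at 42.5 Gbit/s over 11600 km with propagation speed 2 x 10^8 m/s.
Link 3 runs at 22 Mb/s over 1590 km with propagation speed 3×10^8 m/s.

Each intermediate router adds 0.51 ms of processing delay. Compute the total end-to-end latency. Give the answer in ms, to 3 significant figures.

L = 115 × 8 = 920 bits.
Transmission delays (L/R per hop): 4.18182e-05, 2.16471e-05, 0.0418182 ms; sum = 0.0418816 ms.
Propagation delays (d/s per hop): 0.000122381, 58, 5.3 ms; sum = 63.3001 ms.
Processing at 2 router(s): 2 × 0.51 ms = 1.02 ms.
End-to-end = 64.4 ms.

64.4 ms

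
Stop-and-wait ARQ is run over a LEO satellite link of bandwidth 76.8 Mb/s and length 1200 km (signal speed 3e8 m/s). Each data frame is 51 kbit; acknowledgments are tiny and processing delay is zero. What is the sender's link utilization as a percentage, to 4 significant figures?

t_tx = L/R = 51000/76800000 = 0.000664063 s.
t_prop = 1200000/300000000 = 0.004 s; RTT = 0.008 s.
Cycle = t_tx + RTT = 0.00866406 s.
Utilization = t_tx / cycle = 0.000664063/0.00866406 = 7.665 %.

7.665 %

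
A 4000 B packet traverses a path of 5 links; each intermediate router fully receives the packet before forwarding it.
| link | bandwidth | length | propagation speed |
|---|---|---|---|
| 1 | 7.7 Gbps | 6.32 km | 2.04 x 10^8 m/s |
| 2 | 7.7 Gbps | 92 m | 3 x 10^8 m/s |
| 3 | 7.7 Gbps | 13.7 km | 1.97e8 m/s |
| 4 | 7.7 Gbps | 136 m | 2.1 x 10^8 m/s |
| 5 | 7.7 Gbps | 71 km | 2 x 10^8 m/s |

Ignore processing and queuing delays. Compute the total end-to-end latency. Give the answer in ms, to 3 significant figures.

0.477 ms

L = 4000 × 8 = 32000 bits.
Transmission delay per hop = L/R = 32000/7700000000 = 0.00415584 ms; 5 hops → 0.0207792 ms.
Propagation delays (d/s per hop): 0.0309804, 0.000306667, 0.0695431, 0.000647619, 0.355 ms; sum = 0.456478 ms.
End-to-end = 0.477 ms.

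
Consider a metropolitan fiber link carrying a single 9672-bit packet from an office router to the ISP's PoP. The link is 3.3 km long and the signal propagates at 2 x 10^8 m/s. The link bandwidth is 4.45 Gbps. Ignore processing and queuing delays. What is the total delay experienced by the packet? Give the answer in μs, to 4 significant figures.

Transmission delay = L/R = 9672 / 4450000000 = 2.17348 μs.
Propagation delay = d/s = 3300 m / 200000000 m/s = 16.5 μs.
Total = 18.67 μs.

18.67 μs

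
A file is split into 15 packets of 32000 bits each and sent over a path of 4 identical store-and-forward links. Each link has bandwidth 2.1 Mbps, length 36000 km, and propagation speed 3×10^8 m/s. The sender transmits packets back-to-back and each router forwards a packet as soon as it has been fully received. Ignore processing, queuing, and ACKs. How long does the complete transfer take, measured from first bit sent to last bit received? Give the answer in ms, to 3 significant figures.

Per-hop transmission t_tx = L/R = 32000/2100000 = 15.2381 ms.
Per-hop propagation t_prop = 36000000/300000000 = 120 ms.
Pipeline fill: first packet needs 4·t_tx to clear all hops; remaining 14 packets each add one t_tx.
Total = (4+15-1)·t_tx + 4·t_prop = 18·15.2381 + 4·120 = 754 ms.

754 ms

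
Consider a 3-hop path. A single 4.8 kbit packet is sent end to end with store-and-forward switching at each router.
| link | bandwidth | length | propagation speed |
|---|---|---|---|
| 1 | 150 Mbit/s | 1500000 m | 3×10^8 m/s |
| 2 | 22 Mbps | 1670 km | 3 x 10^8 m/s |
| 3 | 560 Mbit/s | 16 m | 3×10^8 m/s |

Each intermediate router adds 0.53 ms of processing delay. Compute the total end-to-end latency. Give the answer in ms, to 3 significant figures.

L = 4800 bits.
Transmission delays (L/R per hop): 0.032, 0.218182, 0.00857143 ms; sum = 0.258753 ms.
Propagation delays (d/s per hop): 5, 5.56667, 5.33333e-05 ms; sum = 10.5667 ms.
Processing at 2 router(s): 2 × 0.53 ms = 1.06 ms.
End-to-end = 11.9 ms.

11.9 ms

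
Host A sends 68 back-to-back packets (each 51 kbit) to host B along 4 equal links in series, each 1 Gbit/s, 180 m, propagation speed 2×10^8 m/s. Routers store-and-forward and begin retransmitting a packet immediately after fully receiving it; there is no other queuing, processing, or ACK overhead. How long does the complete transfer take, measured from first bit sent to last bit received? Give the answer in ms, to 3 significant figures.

Per-hop transmission t_tx = L/R = 51000/1000000000 = 0.051 ms.
Per-hop propagation t_prop = 180/200000000 = 0.0009 ms.
Pipeline fill: first packet needs 4·t_tx to clear all hops; remaining 67 packets each add one t_tx.
Total = (4+68-1)·t_tx + 4·t_prop = 71·0.051 + 4·0.0009 = 3.62 ms.

3.62 ms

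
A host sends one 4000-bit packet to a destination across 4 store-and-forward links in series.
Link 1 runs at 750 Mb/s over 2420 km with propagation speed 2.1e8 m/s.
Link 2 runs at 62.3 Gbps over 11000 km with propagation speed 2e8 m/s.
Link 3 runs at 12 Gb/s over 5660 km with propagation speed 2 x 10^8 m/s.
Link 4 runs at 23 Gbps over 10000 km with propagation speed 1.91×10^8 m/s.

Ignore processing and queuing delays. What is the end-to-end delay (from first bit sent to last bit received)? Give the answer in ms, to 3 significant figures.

Transmission delays (L/R per hop): 0.00533333, 6.42055e-05, 0.000333333, 0.000173913 ms; sum = 0.00590479 ms.
Propagation delays (d/s per hop): 11.5238, 55, 28.3, 52.356 ms; sum = 147.18 ms.
End-to-end = 147 ms.

147 ms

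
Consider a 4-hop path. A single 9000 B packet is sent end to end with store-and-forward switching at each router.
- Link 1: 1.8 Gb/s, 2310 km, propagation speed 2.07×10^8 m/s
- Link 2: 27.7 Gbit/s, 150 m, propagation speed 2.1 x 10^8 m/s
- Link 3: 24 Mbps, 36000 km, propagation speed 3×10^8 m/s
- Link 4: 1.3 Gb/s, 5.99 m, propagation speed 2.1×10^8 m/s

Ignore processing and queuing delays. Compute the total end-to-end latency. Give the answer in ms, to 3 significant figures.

L = 9000 × 8 = 72000 bits.
Transmission delays (L/R per hop): 0.04, 0.00259928, 3, 0.0553846 ms; sum = 3.09798 ms.
Propagation delays (d/s per hop): 11.1594, 0.000714286, 120, 2.85238e-05 ms; sum = 131.16 ms.
End-to-end = 134 ms.

134 ms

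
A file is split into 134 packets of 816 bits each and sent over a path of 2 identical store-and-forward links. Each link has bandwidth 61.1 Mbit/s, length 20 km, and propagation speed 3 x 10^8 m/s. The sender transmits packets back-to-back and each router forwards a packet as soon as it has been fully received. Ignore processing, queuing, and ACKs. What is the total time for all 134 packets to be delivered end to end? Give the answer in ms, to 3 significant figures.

1.94 ms

Per-hop transmission t_tx = L/R = 816/61100000 = 0.0133552 ms.
Per-hop propagation t_prop = 20000/300000000 = 0.0666667 ms.
Pipeline fill: first packet needs 2·t_tx to clear all hops; remaining 133 packets each add one t_tx.
Total = (2+134-1)·t_tx + 2·t_prop = 135·0.0133552 + 2·0.0666667 = 1.94 ms.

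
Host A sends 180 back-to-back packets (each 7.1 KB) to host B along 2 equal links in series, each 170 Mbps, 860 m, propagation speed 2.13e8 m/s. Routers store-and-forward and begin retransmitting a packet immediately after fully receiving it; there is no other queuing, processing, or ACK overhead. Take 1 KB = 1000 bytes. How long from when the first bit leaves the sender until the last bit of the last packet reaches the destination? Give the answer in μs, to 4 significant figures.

Per-hop transmission t_tx = L/R = 56800/170000000 = 334.118 μs.
Per-hop propagation t_prop = 860/213000000 = 4.03756 μs.
Pipeline fill: first packet needs 2·t_tx to clear all hops; remaining 179 packets each add one t_tx.
Total = (2+180-1)·t_tx + 2·t_prop = 181·334.118 + 2·4.03756 = 60480 μs.

60480 μs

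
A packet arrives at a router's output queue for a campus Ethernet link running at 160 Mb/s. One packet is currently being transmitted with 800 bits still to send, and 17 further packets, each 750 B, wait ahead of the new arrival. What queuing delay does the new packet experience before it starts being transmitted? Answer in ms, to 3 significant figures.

0.643 ms

Each queued packet: L/R = 6000/160000000 = 0.0375 ms.
17 queued → 0.6375 ms.
Plus remaining 800 bits of current packet: 0.005 ms.
Queuing delay = 0.643 ms.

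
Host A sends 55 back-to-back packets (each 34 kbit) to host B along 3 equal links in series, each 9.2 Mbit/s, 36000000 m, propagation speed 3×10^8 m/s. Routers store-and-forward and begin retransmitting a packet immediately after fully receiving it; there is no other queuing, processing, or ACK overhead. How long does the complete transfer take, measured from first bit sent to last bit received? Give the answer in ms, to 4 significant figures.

570.7 ms

Per-hop transmission t_tx = L/R = 34000/9200000 = 3.69565 ms.
Per-hop propagation t_prop = 36000000/300000000 = 120 ms.
Pipeline fill: first packet needs 3·t_tx to clear all hops; remaining 54 packets each add one t_tx.
Total = (3+55-1)·t_tx + 3·t_prop = 57·3.69565 + 3·120 = 570.7 ms.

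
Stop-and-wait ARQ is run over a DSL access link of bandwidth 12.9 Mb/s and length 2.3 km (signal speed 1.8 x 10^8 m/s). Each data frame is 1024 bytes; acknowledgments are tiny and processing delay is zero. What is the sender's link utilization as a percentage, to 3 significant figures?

96.1 %

t_tx = L/R = 8192/12900000 = 0.000635039 s.
t_prop = 2300/180000000 = 1.27778e-05 s; RTT = 2.55556e-05 s.
Cycle = t_tx + RTT = 0.000660594 s.
Utilization = t_tx / cycle = 0.000635039/0.000660594 = 96.1 %.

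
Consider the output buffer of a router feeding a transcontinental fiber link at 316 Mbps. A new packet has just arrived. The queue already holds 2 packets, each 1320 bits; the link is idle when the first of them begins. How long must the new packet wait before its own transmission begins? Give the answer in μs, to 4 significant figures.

Each queued packet: L/R = 1320/316000000 = 4.17722 μs.
2 queued → 8.35443 μs.
Queuing delay = 8.354 μs.

8.354 μs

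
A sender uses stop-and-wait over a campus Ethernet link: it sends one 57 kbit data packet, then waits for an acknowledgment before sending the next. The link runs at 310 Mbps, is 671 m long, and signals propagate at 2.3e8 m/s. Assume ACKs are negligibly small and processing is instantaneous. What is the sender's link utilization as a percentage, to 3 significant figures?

t_tx = L/R = 57000/310000000 = 0.000183871 s.
t_prop = 671/2.3e+08 = 2.91739e-06 s; RTT = 5.83478e-06 s.
Cycle = t_tx + RTT = 0.000189706 s.
Utilization = t_tx / cycle = 0.000183871/0.000189706 = 96.9 %.

96.9 %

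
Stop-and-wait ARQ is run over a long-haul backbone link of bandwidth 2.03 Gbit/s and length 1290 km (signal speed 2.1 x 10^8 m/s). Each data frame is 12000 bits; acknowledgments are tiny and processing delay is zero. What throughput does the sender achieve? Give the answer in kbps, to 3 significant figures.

t_tx = L/R = 12000/2.03e+09 = 5.91133e-06 s.
t_prop = 1290000/210000000 = 0.00614286 s; RTT = 0.0122857 s.
Cycle = t_tx + RTT = 0.0122916 s.
Throughput = L / cycle = 12000 / 0.0122916 = 976 kbps.

976 kbps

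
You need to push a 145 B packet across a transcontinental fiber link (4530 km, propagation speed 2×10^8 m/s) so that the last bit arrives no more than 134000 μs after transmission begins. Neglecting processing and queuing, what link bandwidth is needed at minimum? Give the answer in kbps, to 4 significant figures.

10.42 kbps

L = 1160 bits.
Propagation delay = 4530000 / 200000000 = 22650 μs.
Transmission budget = 134000 − 22650 = 111350 μs.
R ≥ L / t_tx = 1160 bits / 0.11135 s = 10.42 kbps.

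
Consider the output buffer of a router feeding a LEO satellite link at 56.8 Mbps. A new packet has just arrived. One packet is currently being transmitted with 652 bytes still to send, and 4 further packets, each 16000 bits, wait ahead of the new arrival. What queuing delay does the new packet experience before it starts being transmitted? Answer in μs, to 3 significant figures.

1220 μs

Each queued packet: L/R = 16000/56800000 = 281.69 μs.
4 queued → 1126.76 μs.
Plus remaining 5216 bits of current packet: 91.831 μs.
Queuing delay = 1220 μs.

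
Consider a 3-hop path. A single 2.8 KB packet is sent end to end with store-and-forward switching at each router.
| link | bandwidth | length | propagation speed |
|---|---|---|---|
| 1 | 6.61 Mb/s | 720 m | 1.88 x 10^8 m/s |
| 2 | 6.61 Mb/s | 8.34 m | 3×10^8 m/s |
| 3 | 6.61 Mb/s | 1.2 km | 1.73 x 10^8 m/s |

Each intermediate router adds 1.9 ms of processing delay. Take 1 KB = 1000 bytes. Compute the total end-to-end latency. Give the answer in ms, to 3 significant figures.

L = 22400 bits.
Transmission delay per hop = L/R = 22400/6610000 = 3.3888 ms; 3 hops → 10.1664 ms.
Propagation delays (d/s per hop): 0.00382979, 2.78e-05, 0.00693642 ms; sum = 0.010794 ms.
Processing at 2 router(s): 2 × 1.9 ms = 3.8 ms.
End-to-end = 14.0 ms.

14.0 ms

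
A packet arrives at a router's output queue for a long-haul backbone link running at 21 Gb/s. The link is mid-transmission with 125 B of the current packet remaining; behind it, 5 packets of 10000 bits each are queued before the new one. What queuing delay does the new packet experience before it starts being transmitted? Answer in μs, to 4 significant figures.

2.429 μs

Each queued packet: L/R = 10000/21000000000 = 0.47619 μs.
5 queued → 2.38095 μs.
Plus remaining 1000 bits of current packet: 0.047619 μs.
Queuing delay = 2.429 μs.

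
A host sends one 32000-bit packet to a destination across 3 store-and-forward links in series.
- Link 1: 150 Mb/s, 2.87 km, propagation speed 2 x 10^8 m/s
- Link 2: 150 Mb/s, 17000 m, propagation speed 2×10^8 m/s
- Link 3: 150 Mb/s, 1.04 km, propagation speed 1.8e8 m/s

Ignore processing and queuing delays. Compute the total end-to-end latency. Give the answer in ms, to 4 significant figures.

0.7451 ms

Transmission delay per hop = L/R = 32000/150000000 = 0.213333 ms; 3 hops → 0.64 ms.
Propagation delays (d/s per hop): 0.01435, 0.085, 0.00577778 ms; sum = 0.105128 ms.
End-to-end = 0.7451 ms.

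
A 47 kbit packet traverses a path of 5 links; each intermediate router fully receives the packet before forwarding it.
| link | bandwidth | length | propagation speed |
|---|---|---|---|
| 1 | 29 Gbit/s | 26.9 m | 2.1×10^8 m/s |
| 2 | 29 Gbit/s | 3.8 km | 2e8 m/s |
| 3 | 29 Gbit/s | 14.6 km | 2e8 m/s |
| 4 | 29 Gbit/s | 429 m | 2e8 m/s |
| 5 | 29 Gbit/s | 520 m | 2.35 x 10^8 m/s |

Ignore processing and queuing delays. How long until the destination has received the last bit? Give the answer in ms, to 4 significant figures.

L = 47000 bits.
Transmission delay per hop = L/R = 47000/29000000000 = 0.00162069 ms; 5 hops → 0.00810345 ms.
Propagation delays (d/s per hop): 0.000128095, 0.019, 0.073, 0.002145, 0.00221277 ms; sum = 0.0964859 ms.
End-to-end = 0.1046 ms.

0.1046 ms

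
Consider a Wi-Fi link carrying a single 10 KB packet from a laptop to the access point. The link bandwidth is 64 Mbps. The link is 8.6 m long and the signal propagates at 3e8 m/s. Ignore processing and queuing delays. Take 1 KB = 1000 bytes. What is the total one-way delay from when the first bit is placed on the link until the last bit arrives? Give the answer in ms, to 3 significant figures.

L = 80000 bits.
Transmission delay = L/R = 80000 / 64000000 = 1.25 ms.
Propagation delay = d/s = 8.6 m / 300000000 m/s = 2.86667e-05 ms.
Total = 1.25 ms.

1.25 ms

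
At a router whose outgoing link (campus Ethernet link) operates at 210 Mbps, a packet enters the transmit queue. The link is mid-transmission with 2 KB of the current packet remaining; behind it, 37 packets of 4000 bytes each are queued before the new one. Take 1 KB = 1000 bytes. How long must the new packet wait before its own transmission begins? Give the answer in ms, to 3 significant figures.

Each queued packet: L/R = 32000/210000000 = 0.152381 ms.
37 queued → 5.6381 ms.
Plus remaining 16000 bits of current packet: 0.0761905 ms.
Queuing delay = 5.71 ms.

5.71 ms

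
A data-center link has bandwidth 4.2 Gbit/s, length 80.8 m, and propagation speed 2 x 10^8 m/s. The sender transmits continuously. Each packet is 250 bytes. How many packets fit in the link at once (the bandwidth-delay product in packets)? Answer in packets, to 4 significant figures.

Propagation delay = 80.8 / 200000000 = 4.04e-07 s.
BDP = R × t_prop = 4200000000 × 4.04e-07 = 1696.8 bits.
In packets of 2000 bits: 0.8484 packets.

0.8484 packets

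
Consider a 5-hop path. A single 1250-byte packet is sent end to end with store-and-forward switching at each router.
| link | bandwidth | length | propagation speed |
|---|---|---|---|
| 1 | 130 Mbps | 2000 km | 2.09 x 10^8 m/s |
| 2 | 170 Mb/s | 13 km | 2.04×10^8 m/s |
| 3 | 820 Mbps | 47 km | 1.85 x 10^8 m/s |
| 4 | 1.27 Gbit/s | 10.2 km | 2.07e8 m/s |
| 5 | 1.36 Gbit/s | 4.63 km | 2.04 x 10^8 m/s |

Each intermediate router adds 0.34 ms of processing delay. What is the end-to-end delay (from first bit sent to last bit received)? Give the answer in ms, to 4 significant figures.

11.48 ms

L = 1250 × 8 = 10000 bits.
Transmission delays (L/R per hop): 0.0769231, 0.0588235, 0.0121951, 0.00787402, 0.00735294 ms; sum = 0.163169 ms.
Propagation delays (d/s per hop): 9.56938, 0.0637255, 0.254054, 0.0492754, 0.0226961 ms; sum = 9.95913 ms.
Processing at 4 router(s): 4 × 0.34 ms = 1.36 ms.
End-to-end = 11.48 ms.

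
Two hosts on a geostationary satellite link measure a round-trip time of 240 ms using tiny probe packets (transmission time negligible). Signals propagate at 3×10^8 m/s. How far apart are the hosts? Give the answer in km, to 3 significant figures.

36000 km

One-way propagation = RTT/2 = 120 ms.
d = s × t = 300000000 × 0.12 = 36000 km.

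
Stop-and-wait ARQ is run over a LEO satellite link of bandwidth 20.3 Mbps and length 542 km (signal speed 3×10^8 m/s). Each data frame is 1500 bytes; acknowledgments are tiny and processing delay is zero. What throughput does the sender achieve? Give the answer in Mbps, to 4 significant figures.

t_tx = L/R = 12000/20300000 = 0.000591133 s.
t_prop = 542000/300000000 = 0.00180667 s; RTT = 0.00361333 s.
Cycle = t_tx + RTT = 0.00420447 s.
Throughput = L / cycle = 12000 / 0.00420447 = 2.854 Mbps.

2.854 Mbps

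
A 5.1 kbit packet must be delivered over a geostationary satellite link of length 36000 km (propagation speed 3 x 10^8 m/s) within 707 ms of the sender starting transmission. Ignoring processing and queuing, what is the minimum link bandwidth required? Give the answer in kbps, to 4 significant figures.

8.688 kbps

Propagation delay = 36000000 / 300000000 = 120 ms.
Transmission budget = 707 − 120 = 587 ms.
R ≥ L / t_tx = 5100 bits / 0.587 s = 8.688 kbps.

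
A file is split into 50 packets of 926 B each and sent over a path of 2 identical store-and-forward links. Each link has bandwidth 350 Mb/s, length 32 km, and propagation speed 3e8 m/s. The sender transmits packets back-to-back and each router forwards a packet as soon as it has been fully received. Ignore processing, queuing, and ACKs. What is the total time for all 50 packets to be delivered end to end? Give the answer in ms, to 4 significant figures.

Per-hop transmission t_tx = L/R = 7408/350000000 = 0.0211657 ms.
Per-hop propagation t_prop = 32000/300000000 = 0.106667 ms.
Pipeline fill: first packet needs 2·t_tx to clear all hops; remaining 49 packets each add one t_tx.
Total = (2+50-1)·t_tx + 2·t_prop = 51·0.0211657 + 2·0.106667 = 1.293 ms.

1.293 ms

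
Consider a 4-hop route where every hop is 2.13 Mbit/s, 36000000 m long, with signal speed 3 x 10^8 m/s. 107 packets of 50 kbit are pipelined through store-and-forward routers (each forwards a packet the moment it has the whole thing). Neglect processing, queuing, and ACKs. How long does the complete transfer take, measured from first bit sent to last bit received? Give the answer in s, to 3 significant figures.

3.06 s

Per-hop transmission t_tx = L/R = 50000/2130000 = 0.0234742 s.
Per-hop propagation t_prop = 36000000/300000000 = 0.12 s.
Pipeline fill: first packet needs 4·t_tx to clear all hops; remaining 106 packets each add one t_tx.
Total = (4+107-1)·t_tx + 4·t_prop = 110·0.0234742 + 4·0.12 = 3.06 s.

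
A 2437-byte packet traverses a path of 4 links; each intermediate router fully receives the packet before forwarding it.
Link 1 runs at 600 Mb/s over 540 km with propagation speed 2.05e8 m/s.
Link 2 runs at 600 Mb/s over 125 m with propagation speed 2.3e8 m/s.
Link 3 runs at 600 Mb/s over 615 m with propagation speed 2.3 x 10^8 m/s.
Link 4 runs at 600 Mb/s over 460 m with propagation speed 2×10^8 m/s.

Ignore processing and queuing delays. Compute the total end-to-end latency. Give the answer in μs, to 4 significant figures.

L = 2437 × 8 = 19496 bits.
Transmission delay per hop = L/R = 19496/600000000 = 32.4933 μs; 4 hops → 129.973 μs.
Propagation delays (d/s per hop): 2634.15, 0.543478, 2.67391, 2.3 μs; sum = 2639.66 μs.
End-to-end = 2770 μs.

2770 μs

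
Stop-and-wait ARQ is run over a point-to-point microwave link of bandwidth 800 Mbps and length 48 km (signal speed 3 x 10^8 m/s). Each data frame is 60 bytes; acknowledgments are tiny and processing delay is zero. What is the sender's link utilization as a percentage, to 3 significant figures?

0.187 %

t_tx = L/R = 480/800000000 = 6e-07 s.
t_prop = 48000/300000000 = 0.00016 s; RTT = 0.00032 s.
Cycle = t_tx + RTT = 0.0003206 s.
Utilization = t_tx / cycle = 6e-07/0.0003206 = 0.187 %.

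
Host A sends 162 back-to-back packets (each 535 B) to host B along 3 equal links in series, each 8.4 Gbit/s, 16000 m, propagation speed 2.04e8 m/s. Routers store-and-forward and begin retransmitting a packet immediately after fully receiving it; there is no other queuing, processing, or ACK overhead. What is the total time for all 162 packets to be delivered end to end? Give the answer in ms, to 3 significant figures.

0.319 ms

Per-hop transmission t_tx = L/R = 4280/8400000000 = 0.000509524 ms.
Per-hop propagation t_prop = 16000/204000000 = 0.0784314 ms.
Pipeline fill: first packet needs 3·t_tx to clear all hops; remaining 161 packets each add one t_tx.
Total = (3+162-1)·t_tx + 3·t_prop = 164·0.000509524 + 3·0.0784314 = 0.319 ms.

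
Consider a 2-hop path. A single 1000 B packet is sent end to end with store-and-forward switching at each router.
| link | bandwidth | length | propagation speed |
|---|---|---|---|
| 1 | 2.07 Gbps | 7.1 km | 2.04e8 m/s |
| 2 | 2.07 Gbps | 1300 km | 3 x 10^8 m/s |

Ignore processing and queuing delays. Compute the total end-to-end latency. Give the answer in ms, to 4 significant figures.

4.376 ms

L = 1000 × 8 = 8000 bits.
Transmission delay per hop = L/R = 8000/2.07e+09 = 0.00386473 ms; 2 hops → 0.00772947 ms.
Propagation delays (d/s per hop): 0.0348039, 4.33333 ms; sum = 4.36814 ms.
End-to-end = 4.376 ms.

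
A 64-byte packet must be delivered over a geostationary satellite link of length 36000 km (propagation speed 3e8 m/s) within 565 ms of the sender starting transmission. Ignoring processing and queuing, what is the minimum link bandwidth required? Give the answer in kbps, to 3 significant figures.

1.15 kbps

L = 512 bits.
Propagation delay = 36000000 / 300000000 = 120 ms.
Transmission budget = 565 − 120 = 445 ms.
R ≥ L / t_tx = 512 bits / 0.445 s = 1.15 kbps.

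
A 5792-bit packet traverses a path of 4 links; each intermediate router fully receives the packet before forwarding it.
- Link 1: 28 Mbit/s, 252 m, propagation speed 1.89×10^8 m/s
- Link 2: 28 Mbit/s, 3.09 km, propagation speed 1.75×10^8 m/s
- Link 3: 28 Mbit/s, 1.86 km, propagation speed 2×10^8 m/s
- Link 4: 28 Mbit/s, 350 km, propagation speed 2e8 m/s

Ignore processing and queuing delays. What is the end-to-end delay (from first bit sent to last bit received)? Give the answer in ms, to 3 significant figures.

Transmission delay per hop = L/R = 5792/28000000 = 0.206857 ms; 4 hops → 0.827429 ms.
Propagation delays (d/s per hop): 0.00133333, 0.0176571, 0.0093, 1.75 ms; sum = 1.77829 ms.
End-to-end = 2.61 ms.

2.61 ms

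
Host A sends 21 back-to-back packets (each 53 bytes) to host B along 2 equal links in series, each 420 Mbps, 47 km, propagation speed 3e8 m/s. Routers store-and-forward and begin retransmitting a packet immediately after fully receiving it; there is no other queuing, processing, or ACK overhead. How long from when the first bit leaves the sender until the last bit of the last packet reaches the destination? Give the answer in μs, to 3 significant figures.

336 μs

Per-hop transmission t_tx = L/R = 424/420000000 = 1.00952 μs.
Per-hop propagation t_prop = 47000/300000000 = 156.667 μs.
Pipeline fill: first packet needs 2·t_tx to clear all hops; remaining 20 packets each add one t_tx.
Total = (2+21-1)·t_tx + 2·t_prop = 22·1.00952 + 2·156.667 = 336 μs.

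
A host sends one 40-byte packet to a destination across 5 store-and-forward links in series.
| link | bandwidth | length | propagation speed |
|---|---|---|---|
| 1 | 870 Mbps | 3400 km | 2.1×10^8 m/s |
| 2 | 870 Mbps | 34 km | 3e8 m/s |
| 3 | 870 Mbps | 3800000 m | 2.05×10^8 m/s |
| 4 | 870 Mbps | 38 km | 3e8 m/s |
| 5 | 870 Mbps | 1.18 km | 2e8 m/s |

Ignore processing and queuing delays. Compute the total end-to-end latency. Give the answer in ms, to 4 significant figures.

34.97 ms

L = 40 × 8 = 320 bits.
Transmission delay per hop = L/R = 320/870000000 = 0.000367816 ms; 5 hops → 0.00183908 ms.
Propagation delays (d/s per hop): 16.1905, 0.113333, 18.5366, 0.126667, 0.0059 ms; sum = 34.973 ms.
End-to-end = 34.97 ms.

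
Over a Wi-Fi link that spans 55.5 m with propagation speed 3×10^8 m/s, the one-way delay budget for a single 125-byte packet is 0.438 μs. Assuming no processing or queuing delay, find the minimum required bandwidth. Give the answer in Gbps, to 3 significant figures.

3.95 Gbps

L = 1000 bits.
Propagation delay = 55.5 / 300000000 = 0.185 μs.
Transmission budget = 0.438 − 0.185 = 0.253 μs.
R ≥ L / t_tx = 1000 bits / 2.53e-07 s = 3.95 Gbps.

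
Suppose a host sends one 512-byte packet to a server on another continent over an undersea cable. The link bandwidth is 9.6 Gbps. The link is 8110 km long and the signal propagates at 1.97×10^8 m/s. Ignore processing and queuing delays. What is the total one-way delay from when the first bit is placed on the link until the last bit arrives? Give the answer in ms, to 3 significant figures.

L = 512 × 8 = 4096 bits.
Transmission delay = L/R = 4096 / 9600000000 = 0.000426667 ms.
Propagation delay = d/s = 8110000 m / 197000000 m/s = 41.1675 ms.
Total = 41.2 ms.

41.2 ms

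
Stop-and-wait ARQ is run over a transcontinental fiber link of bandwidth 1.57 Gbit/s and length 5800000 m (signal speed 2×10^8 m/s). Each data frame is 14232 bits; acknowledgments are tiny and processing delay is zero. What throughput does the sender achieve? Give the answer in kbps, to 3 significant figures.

245 kbps

t_tx = L/R = 14232/1570000000 = 9.06497e-06 s.
t_prop = 5800000/200000000 = 0.029 s; RTT = 0.058 s.
Cycle = t_tx + RTT = 0.0580091 s.
Throughput = L / cycle = 14232 / 0.0580091 = 245 kbps.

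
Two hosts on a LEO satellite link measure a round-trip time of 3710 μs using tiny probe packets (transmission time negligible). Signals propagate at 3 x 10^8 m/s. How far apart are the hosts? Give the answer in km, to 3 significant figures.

One-way propagation = RTT/2 = 1855 μs.
d = s × t = 300000000 × 0.001855 = 557 km.

557 km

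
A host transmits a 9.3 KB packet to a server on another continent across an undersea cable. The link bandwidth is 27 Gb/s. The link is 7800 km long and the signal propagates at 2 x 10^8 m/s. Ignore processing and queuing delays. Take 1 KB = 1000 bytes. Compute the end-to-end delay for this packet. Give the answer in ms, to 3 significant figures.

39.0 ms

L = 74400 bits.
Transmission delay = L/R = 74400 / 27000000000 = 0.00275556 ms.
Propagation delay = d/s = 7800000 m / 200000000 m/s = 39 ms.
Total = 39.0 ms.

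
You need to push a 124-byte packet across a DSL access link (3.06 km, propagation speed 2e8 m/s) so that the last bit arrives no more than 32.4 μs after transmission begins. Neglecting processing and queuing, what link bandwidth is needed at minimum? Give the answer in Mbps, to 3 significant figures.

58.0 Mbps

L = 992 bits.
Propagation delay = 3060 / 200000000 = 15.3 μs.
Transmission budget = 32.4 − 15.3 = 17.1 μs.
R ≥ L / t_tx = 992 bits / 1.71e-05 s = 58.0 Mbps.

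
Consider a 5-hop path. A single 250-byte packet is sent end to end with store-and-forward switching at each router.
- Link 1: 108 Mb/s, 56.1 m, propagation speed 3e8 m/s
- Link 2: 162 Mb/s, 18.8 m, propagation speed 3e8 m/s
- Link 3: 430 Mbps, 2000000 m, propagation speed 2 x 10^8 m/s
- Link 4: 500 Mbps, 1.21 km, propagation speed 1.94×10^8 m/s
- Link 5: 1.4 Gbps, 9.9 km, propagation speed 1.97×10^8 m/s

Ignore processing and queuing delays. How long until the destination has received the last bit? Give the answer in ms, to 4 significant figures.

L = 250 × 8 = 2000 bits.
Transmission delays (L/R per hop): 0.0185185, 0.0123457, 0.00465116, 0.004, 0.00142857 ms; sum = 0.0409439 ms.
Propagation delays (d/s per hop): 0.000187, 6.26667e-05, 10, 0.00623711, 0.0502538 ms; sum = 10.0567 ms.
End-to-end = 10.10 ms.

10.10 ms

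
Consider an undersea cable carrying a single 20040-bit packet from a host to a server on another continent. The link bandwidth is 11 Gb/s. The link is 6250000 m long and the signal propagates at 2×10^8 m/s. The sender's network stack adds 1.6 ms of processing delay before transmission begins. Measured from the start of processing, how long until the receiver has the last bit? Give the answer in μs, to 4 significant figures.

Transmission delay = L/R = 20040 / 11000000000 = 1.82182 μs.
Propagation delay = d/s = 6250000 m / 200000000 m/s = 31250 μs.
Plus processing delay 1.6 ms = 1600 μs.
Total = 32850 μs.

32850 μs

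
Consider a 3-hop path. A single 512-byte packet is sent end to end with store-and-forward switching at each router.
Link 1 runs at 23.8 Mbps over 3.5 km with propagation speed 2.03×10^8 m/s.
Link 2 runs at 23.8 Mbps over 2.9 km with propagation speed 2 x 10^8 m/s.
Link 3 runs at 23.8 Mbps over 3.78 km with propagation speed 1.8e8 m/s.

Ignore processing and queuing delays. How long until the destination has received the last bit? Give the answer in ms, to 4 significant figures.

L = 512 × 8 = 4096 bits.
Transmission delay per hop = L/R = 4096/23800000 = 0.172101 ms; 3 hops → 0.516303 ms.
Propagation delays (d/s per hop): 0.0172414, 0.0145, 0.021 ms; sum = 0.0527414 ms.
End-to-end = 0.5690 ms.

0.5690 ms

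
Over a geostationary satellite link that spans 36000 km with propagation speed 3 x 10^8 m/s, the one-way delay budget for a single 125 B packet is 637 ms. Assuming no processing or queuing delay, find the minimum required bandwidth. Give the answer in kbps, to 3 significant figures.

L = 1000 bits.
Propagation delay = 36000000 / 300000000 = 120 ms.
Transmission budget = 637 − 120 = 517 ms.
R ≥ L / t_tx = 1000 bits / 0.517 s = 1.93 kbps.

1.93 kbps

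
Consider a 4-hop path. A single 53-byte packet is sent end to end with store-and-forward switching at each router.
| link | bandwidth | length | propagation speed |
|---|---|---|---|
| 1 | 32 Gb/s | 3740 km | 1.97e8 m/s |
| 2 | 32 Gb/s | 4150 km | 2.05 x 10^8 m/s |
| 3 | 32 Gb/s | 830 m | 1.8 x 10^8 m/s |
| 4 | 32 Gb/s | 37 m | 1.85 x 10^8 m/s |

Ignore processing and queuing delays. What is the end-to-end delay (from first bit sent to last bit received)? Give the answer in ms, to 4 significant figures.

L = 53 × 8 = 424 bits.
Transmission delay per hop = L/R = 424/32000000000 = 1.325e-05 ms; 4 hops → 5.3e-05 ms.
Propagation delays (d/s per hop): 18.9848, 20.2439, 0.00461111, 0.0002 ms; sum = 39.2335 ms.
End-to-end = 39.23 ms.

39.23 ms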